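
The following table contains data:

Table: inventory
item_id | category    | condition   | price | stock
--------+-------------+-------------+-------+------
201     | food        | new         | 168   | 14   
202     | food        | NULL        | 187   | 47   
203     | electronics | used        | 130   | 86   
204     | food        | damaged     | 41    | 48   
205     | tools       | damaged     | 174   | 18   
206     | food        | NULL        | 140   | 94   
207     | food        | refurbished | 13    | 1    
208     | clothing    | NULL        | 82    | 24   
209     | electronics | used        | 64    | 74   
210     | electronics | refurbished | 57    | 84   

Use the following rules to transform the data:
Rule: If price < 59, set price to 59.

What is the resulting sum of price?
1122

Step 1: 3 records have price < 59
Step 2: These records originally summed to 111
Step 3: After setting to minimum: 3 × 59 = 177
Step 4: Unaffected records sum: 945
Step 5: Final sum = 177 + 945 = 1122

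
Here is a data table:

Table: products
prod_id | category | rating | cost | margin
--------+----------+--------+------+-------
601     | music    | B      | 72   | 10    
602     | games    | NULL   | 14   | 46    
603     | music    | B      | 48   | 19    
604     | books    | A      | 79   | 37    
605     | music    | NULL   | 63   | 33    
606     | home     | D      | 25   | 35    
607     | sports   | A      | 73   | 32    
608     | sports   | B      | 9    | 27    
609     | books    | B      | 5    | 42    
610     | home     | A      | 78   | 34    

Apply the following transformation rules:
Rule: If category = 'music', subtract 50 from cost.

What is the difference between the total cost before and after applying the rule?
150

Step 1: Original sum of cost = 466
Step 2: 3 records have category = 'music'
Step 3: Each affected record changes by -50
Step 4: Total change = 3 × -50 = -150
Step 5: New sum = 466 + -150 = 316
Step 6: Difference = |316 - 466| = 150
        (Sum decreased by 150)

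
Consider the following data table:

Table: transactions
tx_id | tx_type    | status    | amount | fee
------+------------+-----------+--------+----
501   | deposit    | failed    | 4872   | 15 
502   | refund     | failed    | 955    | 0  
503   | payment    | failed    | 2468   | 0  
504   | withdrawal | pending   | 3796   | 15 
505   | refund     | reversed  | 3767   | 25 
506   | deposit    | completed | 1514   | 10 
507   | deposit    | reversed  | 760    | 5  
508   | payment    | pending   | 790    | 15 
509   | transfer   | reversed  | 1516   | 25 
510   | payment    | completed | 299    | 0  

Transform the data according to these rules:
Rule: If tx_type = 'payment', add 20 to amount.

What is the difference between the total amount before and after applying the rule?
60

Step 1: Original sum of amount = 20737
Step 2: 3 records have tx_type = 'payment'
Step 3: Each affected record changes by 20
Step 4: Total change = 3 × 20 = 60
Step 5: New sum = 20737 + 60 = 20797
Step 6: Difference = |20797 - 20737| = 60
        (Sum increased by 60)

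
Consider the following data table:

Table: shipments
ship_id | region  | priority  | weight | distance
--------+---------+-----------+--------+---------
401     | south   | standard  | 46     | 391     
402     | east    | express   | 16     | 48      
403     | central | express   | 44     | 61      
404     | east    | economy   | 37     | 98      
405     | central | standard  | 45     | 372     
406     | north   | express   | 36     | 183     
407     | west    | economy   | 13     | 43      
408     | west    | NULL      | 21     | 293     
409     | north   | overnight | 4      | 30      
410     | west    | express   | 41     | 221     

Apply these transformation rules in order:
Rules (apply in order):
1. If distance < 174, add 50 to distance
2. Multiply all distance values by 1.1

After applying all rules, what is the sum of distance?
2189.0

Step 1: Apply Rule 1 - Add 50 to records with distance < 174
  - 5 records affected: 280 + (5 × 50) = 530
  - Unaffected records: 1460
  - Sum after Rule 1: 1990
Step 2: Apply Rule 2 - Multiply all by 1.1
  - 1990 × 1.1 = 2189.0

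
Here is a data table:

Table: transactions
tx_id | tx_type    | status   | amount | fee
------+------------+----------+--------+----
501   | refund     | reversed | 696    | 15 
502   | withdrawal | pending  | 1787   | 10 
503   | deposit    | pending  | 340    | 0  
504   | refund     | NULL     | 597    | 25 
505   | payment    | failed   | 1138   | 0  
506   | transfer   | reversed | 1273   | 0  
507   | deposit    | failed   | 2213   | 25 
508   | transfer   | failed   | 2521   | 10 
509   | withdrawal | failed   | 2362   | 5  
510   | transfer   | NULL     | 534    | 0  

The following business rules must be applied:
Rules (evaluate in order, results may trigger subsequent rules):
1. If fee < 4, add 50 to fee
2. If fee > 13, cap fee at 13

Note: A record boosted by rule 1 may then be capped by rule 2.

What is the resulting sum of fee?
116

Step 1: Apply rule 1 to records with fee < 4
  - 4 records get bonus of 50
  - Of these, 4 records then exceed 13 and get capped
Step 2: Apply rule 2 to records with fee > 13
  - 3 records (original) are capped
Step 3: Calculate final sum = 116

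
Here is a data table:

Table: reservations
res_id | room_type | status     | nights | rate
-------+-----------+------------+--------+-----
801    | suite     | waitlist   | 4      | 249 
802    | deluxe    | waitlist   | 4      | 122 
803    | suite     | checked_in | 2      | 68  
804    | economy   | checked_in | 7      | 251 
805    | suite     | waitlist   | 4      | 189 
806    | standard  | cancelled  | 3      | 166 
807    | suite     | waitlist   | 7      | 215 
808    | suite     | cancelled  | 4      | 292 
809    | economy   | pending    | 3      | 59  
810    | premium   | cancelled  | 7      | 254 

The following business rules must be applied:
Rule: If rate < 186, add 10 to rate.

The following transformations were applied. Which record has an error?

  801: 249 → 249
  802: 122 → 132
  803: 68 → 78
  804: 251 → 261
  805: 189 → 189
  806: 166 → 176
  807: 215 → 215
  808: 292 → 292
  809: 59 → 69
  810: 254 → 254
Record 804 has an error. The correct transformed value should be 251, not 261.

Step 1: Check each record against the rule
Step 2: Record 804 has rate = 251
Step 3: Since 251 >= 186, the bonus should not have been applied
Step 4: Correct value = 251, but claimed value = 261
Conclusion: Record 804 has the error.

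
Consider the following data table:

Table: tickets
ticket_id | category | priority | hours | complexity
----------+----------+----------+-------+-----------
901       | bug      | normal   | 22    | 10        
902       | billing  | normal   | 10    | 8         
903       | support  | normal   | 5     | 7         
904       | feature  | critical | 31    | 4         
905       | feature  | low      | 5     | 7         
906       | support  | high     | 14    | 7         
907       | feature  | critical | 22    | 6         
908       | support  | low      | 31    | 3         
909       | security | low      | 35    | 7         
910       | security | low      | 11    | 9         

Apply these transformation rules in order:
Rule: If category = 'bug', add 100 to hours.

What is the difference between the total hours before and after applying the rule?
100

Step 1: Original sum of hours = 186
Step 2: 1 records have category = 'bug'
Step 3: Each affected record changes by 100
Step 4: Total change = 1 × 100 = 100
Step 5: New sum = 186 + 100 = 286
Step 6: Difference = |286 - 186| = 100
        (Sum increased by 100)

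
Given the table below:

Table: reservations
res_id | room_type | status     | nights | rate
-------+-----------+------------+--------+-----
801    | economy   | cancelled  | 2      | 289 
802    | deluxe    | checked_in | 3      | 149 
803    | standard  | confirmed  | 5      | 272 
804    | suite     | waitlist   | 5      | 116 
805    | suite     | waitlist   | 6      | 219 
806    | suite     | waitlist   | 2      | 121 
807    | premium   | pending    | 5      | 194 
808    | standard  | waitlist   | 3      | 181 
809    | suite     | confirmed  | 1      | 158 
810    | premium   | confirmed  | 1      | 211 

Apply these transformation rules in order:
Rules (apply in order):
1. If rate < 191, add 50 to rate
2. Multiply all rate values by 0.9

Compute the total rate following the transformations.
1944.0

Step 1: Apply Rule 1 - Add 50 to records with rate < 191
  - 5 records affected: 725 + (5 × 50) = 975
  - Unaffected records: 1185
  - Sum after Rule 1: 2160
Step 2: Apply Rule 2 - Multiply all by 0.9
  - 2160 × 0.9 = 1944.0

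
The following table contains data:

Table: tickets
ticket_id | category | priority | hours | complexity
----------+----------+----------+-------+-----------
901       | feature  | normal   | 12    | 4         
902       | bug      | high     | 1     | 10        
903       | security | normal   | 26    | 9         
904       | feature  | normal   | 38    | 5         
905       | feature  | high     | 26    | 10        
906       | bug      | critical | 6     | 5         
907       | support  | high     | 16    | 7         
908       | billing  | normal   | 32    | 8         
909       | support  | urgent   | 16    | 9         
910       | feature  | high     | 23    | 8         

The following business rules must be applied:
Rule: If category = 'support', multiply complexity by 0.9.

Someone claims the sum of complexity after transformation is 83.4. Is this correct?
No, the correct result is 73.4.

Step 1: Calculate the correct sum after transformation
Step 2: Apply multiplier 0.9 to records where category = 'support'
Step 3: Correct result = 73.4
Step 4: Claimed result = 83.4
Step 5: 73.4 ≠ 83.4
Conclusion: The claimed result is incorrect. The correct answer is 73.4.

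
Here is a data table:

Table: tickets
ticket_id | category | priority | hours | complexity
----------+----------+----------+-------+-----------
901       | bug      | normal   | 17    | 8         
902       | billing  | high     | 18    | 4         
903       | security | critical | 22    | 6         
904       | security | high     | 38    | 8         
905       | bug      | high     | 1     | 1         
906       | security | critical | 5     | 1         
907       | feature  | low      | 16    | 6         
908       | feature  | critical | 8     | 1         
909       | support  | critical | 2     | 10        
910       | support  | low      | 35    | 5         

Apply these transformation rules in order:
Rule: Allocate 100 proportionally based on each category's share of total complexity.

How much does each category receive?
billing: 8.0, bug: 18.0, feature: 14.0, security: 30.0, support: 30.0

Step 1: Calculate total complexity = 50
Step 2: Calculate each category's proportion:
  billing: 4/50 = 8.00% → 8.0
  bug: 9/50 = 18.00% → 18.0
  feature: 7/50 = 14.00% → 14.0
  security: 15/50 = 30.00% → 30.0
  support: 15/50 = 30.00% → 30.0
Step 3: Verify: sum of allocations ≈ 100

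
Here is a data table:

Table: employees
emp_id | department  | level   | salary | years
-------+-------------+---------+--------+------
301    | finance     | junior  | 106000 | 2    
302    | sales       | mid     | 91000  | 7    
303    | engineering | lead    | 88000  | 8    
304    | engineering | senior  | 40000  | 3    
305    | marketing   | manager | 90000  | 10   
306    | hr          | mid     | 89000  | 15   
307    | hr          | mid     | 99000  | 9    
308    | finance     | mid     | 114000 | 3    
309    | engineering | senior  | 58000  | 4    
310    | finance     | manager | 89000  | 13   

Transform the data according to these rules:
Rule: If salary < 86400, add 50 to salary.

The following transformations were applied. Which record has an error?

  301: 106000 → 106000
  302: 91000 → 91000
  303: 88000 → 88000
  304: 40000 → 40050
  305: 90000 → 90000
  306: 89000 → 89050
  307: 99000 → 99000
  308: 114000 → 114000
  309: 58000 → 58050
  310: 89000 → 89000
Record 306 has an error. The correct transformed value should be 89000, not 89050.

Step 1: Check each record against the rule
Step 2: Record 306 has salary = 89000
Step 3: Since 89000 >= 86400, the bonus should not have been applied
Step 4: Correct value = 89000, but claimed value = 89050
Conclusion: Record 306 has the error.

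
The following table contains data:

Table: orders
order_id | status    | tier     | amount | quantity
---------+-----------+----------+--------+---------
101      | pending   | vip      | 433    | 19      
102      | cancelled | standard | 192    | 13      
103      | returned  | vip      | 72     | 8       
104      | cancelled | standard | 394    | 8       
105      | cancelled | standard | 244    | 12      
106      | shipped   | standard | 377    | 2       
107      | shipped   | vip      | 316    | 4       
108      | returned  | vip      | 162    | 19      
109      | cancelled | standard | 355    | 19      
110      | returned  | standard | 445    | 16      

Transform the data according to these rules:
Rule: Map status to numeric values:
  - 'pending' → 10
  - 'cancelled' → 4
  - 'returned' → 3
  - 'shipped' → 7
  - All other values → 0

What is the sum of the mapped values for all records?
49

Step 1: Apply mapping to each record
Step 2: Count by status:
  'pending': 1 records × 10 = 10
  'cancelled': 4 records × 4 = 16
  'returned': 3 records × 3 = 9
  'shipped': 2 records × 7 = 14
Step 3: Sum all mapped values = 49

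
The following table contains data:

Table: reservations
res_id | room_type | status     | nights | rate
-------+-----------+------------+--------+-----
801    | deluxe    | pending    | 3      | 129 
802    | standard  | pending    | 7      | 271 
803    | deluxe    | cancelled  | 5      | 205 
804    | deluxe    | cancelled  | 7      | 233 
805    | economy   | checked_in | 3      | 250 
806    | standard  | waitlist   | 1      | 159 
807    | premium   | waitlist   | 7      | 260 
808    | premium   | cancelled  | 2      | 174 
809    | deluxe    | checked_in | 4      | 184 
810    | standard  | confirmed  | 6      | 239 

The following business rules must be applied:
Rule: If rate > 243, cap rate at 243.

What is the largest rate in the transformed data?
243

Step 1: Original maximum rate = 271
Step 2: Apply cap at 243
Step 3: 3 records had rate > 243 and were capped
Step 4: Maximum after transformation = 243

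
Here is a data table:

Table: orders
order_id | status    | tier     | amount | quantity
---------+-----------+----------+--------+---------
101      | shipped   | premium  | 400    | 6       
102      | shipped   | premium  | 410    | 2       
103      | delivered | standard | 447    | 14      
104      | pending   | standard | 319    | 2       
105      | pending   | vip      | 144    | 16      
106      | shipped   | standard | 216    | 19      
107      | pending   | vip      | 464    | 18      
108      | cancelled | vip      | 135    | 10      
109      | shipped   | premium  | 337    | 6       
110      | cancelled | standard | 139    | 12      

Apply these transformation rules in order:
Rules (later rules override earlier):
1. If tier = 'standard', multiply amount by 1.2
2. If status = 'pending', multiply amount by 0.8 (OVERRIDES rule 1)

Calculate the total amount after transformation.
2986.0

Step 1: Rule 2 takes priority for records with status = 'pending'
  - 3 records: 927 × 0.8 = 741.6
Step 2: Rule 1 applies to remaining records with tier = 'standard'
  - 3 records: 802 × 1.2 = 962.4
Step 3: Other records unchanged: 1282
Step 4: Final sum = 741.6 + 962.4 + 1282 = 2986.0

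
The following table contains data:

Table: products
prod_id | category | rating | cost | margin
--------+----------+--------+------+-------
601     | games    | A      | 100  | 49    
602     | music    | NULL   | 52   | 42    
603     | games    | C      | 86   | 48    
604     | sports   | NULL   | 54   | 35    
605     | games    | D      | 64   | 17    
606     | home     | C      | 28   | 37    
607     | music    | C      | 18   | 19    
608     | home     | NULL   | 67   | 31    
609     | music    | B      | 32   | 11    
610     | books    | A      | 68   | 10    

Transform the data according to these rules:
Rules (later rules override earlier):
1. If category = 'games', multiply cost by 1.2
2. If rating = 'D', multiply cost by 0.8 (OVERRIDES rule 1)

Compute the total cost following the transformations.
593.4

Step 1: Rule 2 takes priority for records with rating = 'D'
  - 1 records: 64 × 0.8 = 51.2
Step 2: Rule 1 applies to remaining records with category = 'games'
  - 2 records: 186 × 1.2 = 223.2
Step 3: Other records unchanged: 319
Step 4: Final sum = 51.2 + 223.2 + 319 = 593.4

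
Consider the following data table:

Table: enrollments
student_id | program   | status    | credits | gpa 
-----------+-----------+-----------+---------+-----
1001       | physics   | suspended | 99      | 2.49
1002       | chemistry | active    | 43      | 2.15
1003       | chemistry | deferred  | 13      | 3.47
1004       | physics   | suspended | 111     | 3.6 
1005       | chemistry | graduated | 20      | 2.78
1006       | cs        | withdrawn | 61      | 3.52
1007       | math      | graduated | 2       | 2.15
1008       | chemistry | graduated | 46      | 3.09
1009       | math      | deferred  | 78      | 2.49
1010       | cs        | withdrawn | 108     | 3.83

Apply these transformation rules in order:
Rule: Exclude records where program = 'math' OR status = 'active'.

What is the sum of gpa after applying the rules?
22.78

Step 1: Find records where program = 'math' OR status = 'active'
Step 2: 3 records match, summing to 6.79
Step 3: Original sum: 29.57
Step 4: Remaining sum = 29.57 - 6.79 = 22.78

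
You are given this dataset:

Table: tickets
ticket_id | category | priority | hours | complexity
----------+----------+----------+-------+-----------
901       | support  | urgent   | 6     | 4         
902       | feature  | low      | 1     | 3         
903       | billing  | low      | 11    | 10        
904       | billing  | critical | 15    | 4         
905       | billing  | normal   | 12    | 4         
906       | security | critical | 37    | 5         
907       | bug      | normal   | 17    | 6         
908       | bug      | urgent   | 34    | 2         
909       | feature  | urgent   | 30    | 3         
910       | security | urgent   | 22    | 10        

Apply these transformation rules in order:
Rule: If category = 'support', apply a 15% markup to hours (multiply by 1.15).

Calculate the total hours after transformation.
185.9

Step 1: Records with category = 'support' have total hours = 6
Step 2: Apply multiplier: 6 × 1.15 = 6.9
Step 3: Other records total: 179
Step 4: Final sum = 6.9 + 179 = 185.9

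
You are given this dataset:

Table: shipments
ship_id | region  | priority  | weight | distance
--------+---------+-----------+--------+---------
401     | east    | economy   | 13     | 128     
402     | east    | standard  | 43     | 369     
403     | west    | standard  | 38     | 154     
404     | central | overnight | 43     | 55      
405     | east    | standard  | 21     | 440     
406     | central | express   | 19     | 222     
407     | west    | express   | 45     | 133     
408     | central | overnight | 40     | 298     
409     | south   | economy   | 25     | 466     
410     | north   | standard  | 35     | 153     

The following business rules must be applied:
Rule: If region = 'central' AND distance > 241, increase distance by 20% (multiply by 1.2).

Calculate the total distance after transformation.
2477.6

Step 1: Find records where region = 'central' AND distance > 241
Step 2: 1 records match, summing to 298
Step 3: After multiplier: 298 × 1.2 = 357.6
Step 4: Unaffected records sum: 2120
Step 5: Final sum = 357.6 + 2120 = 2477.6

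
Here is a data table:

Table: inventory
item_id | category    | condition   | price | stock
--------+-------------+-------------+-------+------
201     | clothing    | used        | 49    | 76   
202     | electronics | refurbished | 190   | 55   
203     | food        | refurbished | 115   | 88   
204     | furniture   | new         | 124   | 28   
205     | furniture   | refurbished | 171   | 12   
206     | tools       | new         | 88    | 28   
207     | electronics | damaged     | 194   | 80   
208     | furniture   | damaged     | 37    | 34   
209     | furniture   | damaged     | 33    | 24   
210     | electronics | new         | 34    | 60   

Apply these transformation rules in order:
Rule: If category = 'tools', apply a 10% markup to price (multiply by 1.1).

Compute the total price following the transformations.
1043.8

Step 1: Records with category = 'tools' have total price = 88
Step 2: Apply multiplier: 88 × 1.1 = 96.8
Step 3: Other records total: 947
Step 4: Final sum = 96.8 + 947 = 1043.8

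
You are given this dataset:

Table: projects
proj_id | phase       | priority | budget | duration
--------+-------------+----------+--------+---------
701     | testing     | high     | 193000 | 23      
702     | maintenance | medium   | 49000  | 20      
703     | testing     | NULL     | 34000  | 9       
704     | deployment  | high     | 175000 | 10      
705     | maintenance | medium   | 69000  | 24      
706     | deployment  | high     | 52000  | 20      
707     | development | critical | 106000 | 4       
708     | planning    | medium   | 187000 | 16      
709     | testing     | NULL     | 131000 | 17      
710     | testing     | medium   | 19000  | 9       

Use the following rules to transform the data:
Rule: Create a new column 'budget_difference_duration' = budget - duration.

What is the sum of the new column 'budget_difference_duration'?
1014848

Step 1: For each record, compute budget - duration
Example calculations:
  193000 - 23 = 192977
  49000 - 20 = 48980
  34000 - 9 = 33991
  ...
Step 2: Sum all derived values
Step 3: Total = 1014848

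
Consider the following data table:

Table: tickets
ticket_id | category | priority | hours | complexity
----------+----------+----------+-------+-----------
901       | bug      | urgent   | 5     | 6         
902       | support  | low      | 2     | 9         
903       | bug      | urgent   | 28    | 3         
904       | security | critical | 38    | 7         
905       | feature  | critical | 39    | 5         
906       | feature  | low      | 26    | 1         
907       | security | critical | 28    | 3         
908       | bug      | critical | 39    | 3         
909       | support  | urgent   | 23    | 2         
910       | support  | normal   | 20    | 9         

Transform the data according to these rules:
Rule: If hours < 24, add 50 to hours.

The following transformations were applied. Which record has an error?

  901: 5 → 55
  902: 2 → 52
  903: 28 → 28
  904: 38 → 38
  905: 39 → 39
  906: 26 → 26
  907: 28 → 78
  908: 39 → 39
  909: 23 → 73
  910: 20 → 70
Record 907 has an error. The correct transformed value should be 28, not 78.

Step 1: Check each record against the rule
Step 2: Record 907 has hours = 28
Step 3: Since 28 >= 24, the bonus should not have been applied
Step 4: Correct value = 28, but claimed value = 78
Conclusion: Record 907 has the error.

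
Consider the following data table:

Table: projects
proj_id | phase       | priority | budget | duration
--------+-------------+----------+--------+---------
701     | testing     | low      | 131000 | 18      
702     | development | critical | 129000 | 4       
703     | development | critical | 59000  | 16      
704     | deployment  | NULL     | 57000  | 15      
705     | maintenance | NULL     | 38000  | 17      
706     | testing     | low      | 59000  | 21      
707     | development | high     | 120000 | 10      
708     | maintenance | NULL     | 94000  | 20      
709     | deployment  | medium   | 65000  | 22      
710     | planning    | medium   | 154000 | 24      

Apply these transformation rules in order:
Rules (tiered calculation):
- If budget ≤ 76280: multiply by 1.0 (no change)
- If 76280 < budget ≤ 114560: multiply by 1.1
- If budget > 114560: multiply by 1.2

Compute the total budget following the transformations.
1022200.0

Step 1: Tier 1 (budget ≤ 76280): 5 records, sum = 278000 × 1.0 = 278000.0
Step 2: Tier 2 (76280 < budget ≤ 114560): 1 records, sum = 94000 × 1.1 = 103400.0
Step 3: Tier 3 (budget > 114560): 4 records, sum = 534000 × 1.2 = 640800.0
Step 4: Final sum = 278000.0 + 103400.0 + 640800.0 = 1022200.0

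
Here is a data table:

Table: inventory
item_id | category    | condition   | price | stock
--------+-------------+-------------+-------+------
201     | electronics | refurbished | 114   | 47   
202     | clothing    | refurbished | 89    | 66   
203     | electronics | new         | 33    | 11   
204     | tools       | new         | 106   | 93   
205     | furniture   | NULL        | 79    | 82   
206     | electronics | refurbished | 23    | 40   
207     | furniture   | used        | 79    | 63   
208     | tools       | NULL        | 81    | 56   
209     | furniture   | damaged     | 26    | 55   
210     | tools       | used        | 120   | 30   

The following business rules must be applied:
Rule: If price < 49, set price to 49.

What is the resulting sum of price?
815

Step 1: 3 records have price < 49
Step 2: These records originally summed to 82
Step 3: After setting to minimum: 3 × 49 = 147
Step 4: Unaffected records sum: 668
Step 5: Final sum = 147 + 668 = 815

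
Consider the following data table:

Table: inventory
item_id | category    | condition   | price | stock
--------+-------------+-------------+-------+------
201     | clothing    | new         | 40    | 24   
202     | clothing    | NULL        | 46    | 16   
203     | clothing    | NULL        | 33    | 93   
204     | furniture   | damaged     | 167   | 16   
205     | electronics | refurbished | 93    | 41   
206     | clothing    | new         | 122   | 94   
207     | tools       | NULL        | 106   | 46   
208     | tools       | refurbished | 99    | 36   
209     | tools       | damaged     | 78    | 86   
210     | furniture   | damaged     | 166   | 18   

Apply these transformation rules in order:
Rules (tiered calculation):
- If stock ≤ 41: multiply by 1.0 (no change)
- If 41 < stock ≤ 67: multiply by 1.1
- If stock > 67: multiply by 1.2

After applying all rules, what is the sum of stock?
529.2

Step 1: Tier 1 (stock ≤ 41): 6 records, sum = 151 × 1.0 = 151.0
Step 2: Tier 2 (41 < stock ≤ 67): 1 records, sum = 46 × 1.1 = 50.6
Step 3: Tier 3 (stock > 67): 3 records, sum = 273 × 1.2 = 327.6
Step 4: Final sum = 151.0 + 50.6 + 327.6 = 529.2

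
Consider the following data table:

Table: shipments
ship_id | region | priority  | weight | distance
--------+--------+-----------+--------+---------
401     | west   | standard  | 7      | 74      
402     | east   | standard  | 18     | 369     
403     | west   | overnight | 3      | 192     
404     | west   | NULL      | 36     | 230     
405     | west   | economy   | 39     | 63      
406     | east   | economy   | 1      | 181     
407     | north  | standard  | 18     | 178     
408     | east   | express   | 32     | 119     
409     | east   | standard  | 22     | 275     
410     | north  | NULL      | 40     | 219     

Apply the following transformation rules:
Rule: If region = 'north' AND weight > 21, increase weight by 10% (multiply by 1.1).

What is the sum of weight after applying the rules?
220.0

Step 1: Find records where region = 'north' AND weight > 21
Step 2: 1 records match, summing to 40
Step 3: After multiplier: 40 × 1.1 = 44.0
Step 4: Unaffected records sum: 176
Step 5: Final sum = 44.0 + 176 = 220.0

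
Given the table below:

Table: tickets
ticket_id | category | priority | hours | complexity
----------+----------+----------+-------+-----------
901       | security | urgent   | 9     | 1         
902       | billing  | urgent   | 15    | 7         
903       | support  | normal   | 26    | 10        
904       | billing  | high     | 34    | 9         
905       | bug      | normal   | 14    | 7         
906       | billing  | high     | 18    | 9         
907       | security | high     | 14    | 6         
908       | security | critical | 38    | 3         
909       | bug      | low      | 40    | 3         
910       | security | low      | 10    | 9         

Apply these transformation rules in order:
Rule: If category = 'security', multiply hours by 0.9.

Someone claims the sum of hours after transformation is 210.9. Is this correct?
Yes, the result is correct.

Step 1: Calculate the correct sum after transformation
Step 2: Apply multiplier 0.9 to records where category = 'security'
Step 3: Correct result = 210.9
Step 4: Claimed result = 210.9
Step 5: 210.9 = 210.9 ✓
Conclusion: The claimed result is correct.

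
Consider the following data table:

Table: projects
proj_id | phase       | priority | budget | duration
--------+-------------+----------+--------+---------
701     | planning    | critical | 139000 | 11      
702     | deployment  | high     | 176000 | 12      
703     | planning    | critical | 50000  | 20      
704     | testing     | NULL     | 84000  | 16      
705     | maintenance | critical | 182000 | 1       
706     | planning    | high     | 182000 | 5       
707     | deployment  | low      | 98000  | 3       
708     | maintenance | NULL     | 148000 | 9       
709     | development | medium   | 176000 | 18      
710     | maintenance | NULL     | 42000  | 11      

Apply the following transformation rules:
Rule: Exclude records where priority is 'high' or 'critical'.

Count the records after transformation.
5

Step 1: Count records to exclude
  - 2 (high) + 3 (critical) = 5 records
Step 2: Total records: 10
Step 3: Remaining = 10 - 5 = 5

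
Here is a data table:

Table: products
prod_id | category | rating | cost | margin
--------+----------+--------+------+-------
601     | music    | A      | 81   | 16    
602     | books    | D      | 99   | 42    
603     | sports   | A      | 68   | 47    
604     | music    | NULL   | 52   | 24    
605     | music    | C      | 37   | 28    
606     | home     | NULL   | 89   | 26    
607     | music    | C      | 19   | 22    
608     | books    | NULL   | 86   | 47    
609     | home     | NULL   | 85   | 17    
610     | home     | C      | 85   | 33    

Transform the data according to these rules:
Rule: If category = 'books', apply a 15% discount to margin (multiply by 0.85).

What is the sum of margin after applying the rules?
288.65

Step 1: Records with category = 'books' have total margin = 89
Step 2: Apply multiplier: 89 × 0.85 = 75.65
Step 3: Other records total: 213
Step 4: Final sum = 75.65 + 213 = 288.65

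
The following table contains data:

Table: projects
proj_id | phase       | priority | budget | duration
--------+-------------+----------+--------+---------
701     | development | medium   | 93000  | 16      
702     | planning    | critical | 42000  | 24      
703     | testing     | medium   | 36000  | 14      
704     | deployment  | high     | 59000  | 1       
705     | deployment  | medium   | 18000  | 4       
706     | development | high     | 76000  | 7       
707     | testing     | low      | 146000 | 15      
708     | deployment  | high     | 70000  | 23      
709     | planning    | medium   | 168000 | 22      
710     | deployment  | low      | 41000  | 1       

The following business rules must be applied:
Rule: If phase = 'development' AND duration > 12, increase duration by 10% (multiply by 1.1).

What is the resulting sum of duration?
128.6

Step 1: Find records where phase = 'development' AND duration > 12
Step 2: 1 records match, summing to 16
Step 3: After multiplier: 16 × 1.1 = 17.6
Step 4: Unaffected records sum: 111
Step 5: Final sum = 17.6 + 111 = 128.6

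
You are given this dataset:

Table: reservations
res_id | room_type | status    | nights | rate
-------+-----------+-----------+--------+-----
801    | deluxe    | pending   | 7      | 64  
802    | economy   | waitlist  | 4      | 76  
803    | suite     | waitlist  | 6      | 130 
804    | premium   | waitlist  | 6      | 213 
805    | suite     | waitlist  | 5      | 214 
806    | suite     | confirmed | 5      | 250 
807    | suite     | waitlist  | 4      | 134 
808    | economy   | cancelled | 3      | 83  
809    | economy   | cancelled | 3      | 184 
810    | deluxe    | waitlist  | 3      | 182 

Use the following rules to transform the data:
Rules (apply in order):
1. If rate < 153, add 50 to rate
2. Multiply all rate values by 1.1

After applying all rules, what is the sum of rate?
1958.0

Step 1: Apply Rule 1 - Add 50 to records with rate < 153
  - 5 records affected: 487 + (5 × 50) = 737
  - Unaffected records: 1043
  - Sum after Rule 1: 1780
Step 2: Apply Rule 2 - Multiply all by 1.1
  - 1780 × 1.1 = 1958.0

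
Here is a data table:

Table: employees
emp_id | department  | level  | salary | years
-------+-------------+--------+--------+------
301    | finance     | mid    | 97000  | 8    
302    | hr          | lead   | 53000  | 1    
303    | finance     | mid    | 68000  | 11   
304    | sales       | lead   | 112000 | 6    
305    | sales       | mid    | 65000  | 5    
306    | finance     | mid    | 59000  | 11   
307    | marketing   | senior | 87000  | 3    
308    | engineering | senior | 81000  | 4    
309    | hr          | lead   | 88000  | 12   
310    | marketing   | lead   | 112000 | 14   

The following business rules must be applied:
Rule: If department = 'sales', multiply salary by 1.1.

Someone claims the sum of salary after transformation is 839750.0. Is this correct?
No, the correct result is 839700.0.

Step 1: Calculate the correct sum after transformation
Step 2: Apply multiplier 1.1 to records where department = 'sales'
Step 3: Correct result = 839700.0
Step 4: Claimed result = 839750.0
Step 5: 839700.0 ≠ 839750.0
Conclusion: The claimed result is incorrect. The correct answer is 839700.0.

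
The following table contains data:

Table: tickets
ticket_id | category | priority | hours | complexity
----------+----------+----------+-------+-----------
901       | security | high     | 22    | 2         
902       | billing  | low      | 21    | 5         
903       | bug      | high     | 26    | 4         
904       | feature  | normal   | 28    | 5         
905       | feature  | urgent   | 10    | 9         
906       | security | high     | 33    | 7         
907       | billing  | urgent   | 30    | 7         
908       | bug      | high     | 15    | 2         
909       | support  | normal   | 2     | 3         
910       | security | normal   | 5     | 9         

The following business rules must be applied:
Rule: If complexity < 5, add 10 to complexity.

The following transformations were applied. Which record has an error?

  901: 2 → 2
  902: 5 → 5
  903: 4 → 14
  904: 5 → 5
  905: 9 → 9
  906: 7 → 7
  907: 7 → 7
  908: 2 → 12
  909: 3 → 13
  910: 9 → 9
Record 901 has an error. The correct transformed value should be 12, not 2.

Step 1: Check each record against the rule
Step 2: Record 901 has complexity = 2
Step 3: Since 2 < 5, the bonus should have been applied
Step 4: Correct value = 12, but claimed value = 2
Conclusion: Record 901 has the error.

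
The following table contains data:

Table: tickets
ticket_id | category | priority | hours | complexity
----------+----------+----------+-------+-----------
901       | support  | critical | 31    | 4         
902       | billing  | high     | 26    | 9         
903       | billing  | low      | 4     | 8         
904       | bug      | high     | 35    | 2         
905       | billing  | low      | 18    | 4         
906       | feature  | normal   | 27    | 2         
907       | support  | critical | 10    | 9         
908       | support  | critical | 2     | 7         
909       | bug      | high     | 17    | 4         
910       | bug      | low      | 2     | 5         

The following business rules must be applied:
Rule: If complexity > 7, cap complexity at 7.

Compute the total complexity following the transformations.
49

Step 1: 3 records have complexity > 7
Step 2: These records originally summed to 26
Step 3: After capping: 3 × 7 = 21
Step 4: Unaffected records sum: 28
Step 5: Final sum = 21 + 28 = 49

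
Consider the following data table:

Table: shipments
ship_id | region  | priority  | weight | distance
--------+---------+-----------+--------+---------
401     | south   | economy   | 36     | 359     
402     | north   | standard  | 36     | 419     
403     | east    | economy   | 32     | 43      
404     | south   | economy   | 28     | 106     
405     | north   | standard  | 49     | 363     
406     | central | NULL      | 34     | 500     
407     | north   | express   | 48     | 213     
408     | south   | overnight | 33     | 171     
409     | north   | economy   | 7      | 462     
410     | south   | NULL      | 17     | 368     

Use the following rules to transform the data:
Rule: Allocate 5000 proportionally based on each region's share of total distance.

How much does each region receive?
central: 832.22, east: 71.57, north: 2425.1, south: 1671.11

Step 1: Calculate total distance = 3004
Step 2: Calculate each region's proportion:
  central: 500/3004 = 16.64% → 832.22
  east: 43/3004 = 1.43% → 71.57
  north: 1457/3004 = 48.50% → 2425.1
  south: 1004/3004 = 33.42% → 1671.11
Step 3: Verify: sum of allocations ≈ 5000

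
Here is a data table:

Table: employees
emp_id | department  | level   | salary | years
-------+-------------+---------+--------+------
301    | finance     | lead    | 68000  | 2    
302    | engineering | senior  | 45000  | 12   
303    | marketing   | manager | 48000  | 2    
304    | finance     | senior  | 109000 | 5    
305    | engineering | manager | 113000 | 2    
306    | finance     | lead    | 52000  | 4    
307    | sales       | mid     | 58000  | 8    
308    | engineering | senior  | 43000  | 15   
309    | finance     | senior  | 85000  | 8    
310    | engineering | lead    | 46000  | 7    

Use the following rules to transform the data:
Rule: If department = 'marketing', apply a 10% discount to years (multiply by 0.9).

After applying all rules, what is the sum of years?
64.8

Step 1: Records with department = 'marketing' have total years = 2
Step 2: Apply multiplier: 2 × 0.9 = 1.8
Step 3: Other records total: 63
Step 4: Final sum = 1.8 + 63 = 64.8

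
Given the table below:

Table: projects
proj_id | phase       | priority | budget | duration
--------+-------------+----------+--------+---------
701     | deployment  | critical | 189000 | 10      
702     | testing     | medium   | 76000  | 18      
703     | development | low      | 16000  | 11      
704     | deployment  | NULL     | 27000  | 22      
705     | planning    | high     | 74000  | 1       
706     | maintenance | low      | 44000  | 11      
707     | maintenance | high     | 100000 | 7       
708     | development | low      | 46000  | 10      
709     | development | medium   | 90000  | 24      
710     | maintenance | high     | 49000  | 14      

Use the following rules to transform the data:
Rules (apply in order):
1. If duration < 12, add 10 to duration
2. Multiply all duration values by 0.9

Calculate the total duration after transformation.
169.2

Step 1: Apply Rule 1 - Add 10 to records with duration < 12
  - 6 records affected: 50 + (6 × 10) = 110
  - Unaffected records: 78
  - Sum after Rule 1: 188
Step 2: Apply Rule 2 - Multiply all by 0.9
  - 188 × 0.9 = 169.2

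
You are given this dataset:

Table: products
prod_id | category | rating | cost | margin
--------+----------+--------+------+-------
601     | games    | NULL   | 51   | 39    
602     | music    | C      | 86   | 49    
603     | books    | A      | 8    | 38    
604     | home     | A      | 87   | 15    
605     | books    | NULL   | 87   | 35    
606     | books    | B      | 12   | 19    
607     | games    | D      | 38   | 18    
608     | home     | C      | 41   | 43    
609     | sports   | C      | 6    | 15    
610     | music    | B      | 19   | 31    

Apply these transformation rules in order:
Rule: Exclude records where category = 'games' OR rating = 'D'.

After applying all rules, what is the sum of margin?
245

Step 1: Find records where category = 'games' OR rating = 'D'
Step 2: 2 records match, summing to 57
Step 3: Original sum: 302
Step 4: Remaining sum = 302 - 57 = 245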